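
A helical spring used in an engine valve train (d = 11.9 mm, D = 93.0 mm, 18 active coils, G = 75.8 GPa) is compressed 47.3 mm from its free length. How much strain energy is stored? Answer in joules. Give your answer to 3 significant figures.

k = Gd⁴/(8D³N_a) = (75.8×10³)(11.9⁴)/(8·93.0³·18) = 13.123 N/mm
U = ½kδ² = 0.5 × 13.123 × 47.3² = 14680 N·mm = 14.68 J

14.7 J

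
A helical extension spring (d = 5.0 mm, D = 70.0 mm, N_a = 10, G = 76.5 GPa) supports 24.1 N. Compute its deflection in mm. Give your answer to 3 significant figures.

13.8 mm

k = Gd⁴/(8D³N_a) = (76.5×10³)(5.0⁴)/(8·70.0³·10) = 1.7424 N/mm
δ = F/k = 24.1 / 1.7424 = 13.831 mm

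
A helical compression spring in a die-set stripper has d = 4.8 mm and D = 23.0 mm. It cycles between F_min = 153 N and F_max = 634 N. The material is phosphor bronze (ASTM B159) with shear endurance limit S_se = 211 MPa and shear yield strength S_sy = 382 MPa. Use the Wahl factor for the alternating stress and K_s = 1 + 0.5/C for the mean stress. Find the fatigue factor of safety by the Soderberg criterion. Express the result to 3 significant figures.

0.713

C = D/d = 23.0/4.8 = 4.7917; K_W = (4C−1)/(4C−4)+0.615/C = 1.3262; K_s = 1+0.5/C = 1.1043
F_a = (F_max−F_min)/2 = 240.5 N; F_m = (F_max+F_min)/2 = 393.5 N
τ_a = K_W·8F_aD/(πd³) = 1.3262 × 127.37 = 168.91 MPa
τ_m = K_s·8F_mD/(πd³) = 1.1043 × 208.4 = 230.14 MPa
Soderberg: 1/n_f = τ_a/S_se + τ_m/S_sy = 168.91/211 + 230.14/382 = 0.80052 + 0.60246 = 1.403
n_f = 1/1.403 = 0.7128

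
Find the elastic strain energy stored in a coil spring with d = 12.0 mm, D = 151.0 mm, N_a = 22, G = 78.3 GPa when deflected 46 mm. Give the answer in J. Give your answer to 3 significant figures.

k = Gd⁴/(8D³N_a) = (78.3×10³)(12.0⁴)/(8·151.0³·22) = 2.6794 N/mm
U = ½kδ² = 0.5 × 2.6794 × 46² = 2834.8 N·mm = 2.8348 J

2.83 J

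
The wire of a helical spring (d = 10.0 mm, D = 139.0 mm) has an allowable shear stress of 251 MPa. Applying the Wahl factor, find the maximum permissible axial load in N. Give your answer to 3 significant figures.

643 N

C = D/d = 139.0/10.0 = 13.9000
K_W = (4C−1)/(4C−4) + 0.615/C = 54.600/51.600 + 0.0442 = 1.1024
τ_max = K·8FD/(πd³) → F_max = τ_allow·πd³/(8DK)
F_max = 251·π·10.0³/(8·139.0·1.1024) = 7.8854e+05/1225.9 = 643.26 N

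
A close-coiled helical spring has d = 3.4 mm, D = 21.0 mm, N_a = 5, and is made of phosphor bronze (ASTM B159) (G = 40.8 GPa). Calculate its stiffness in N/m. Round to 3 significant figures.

14700 N/m

k = Gd⁴/(8D³N_a) = (40.8×10³ × 3.4⁴) / (8 × 21.0³ × 5)
  = 5.45225e+06 / 370440 = 14.718 N/mm = 14718 N/m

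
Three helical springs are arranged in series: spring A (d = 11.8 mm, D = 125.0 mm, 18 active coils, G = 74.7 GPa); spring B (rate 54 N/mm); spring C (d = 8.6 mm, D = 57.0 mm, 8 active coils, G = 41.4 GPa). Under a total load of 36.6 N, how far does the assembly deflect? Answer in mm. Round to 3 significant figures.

k_A = Gd⁴/(8D³N_a) = (74.7×10³)(11.8⁴)/(8·125.0³·18) = 5.1494 N/mm
k_C = Gd⁴/(8D³N_a) = (41.4×10³)(8.6⁴)/(8·57.0³·8) = 19.107 N/mm
Series: 1/k_eq = 1/5.1494 + 1/54 + 1/19.107 = 0.26505; k_eq = 3.7728 N/mm
δ = F/k_eq = 36.6/3.7728 = 9.701 mm

9.70 mm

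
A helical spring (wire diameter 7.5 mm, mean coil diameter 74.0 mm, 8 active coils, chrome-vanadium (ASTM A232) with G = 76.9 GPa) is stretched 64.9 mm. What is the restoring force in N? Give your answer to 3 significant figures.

609 N

k = Gd⁴/(8D³N_a) = (76.9×10³)(7.5⁴)/(8·74.0³·8) = 9.382 N/mm
F = k·δ = 9.382 × 64.9 = 608.89 N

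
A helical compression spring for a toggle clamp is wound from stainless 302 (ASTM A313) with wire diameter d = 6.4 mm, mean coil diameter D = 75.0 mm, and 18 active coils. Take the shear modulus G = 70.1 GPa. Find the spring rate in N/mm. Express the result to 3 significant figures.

k = Gd⁴/(8D³N_a) = (70.1×10³ × 6.4⁴) / (8 × 75.0³ × 18)
  = 1.17608e+08 / 6.075e+07 = 1.9359 N/mm

1.94 N/mm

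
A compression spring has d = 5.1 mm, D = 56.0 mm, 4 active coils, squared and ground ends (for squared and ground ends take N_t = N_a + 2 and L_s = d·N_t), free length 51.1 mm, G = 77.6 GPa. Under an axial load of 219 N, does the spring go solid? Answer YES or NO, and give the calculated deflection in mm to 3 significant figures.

YES, δ = 23.4 mm

k = Gd⁴/(8D³N_a) = (77.6×10³)(5.1⁴)/(8·56.0³·4) = 9.3418 N/mm
N_t = 6; L_s = 5.1·6 = 30.6 mm; δ_solid = L₀ − L_s = 51.1 − 30.6 = 20.5 mm
δ = F/k = 219/9.3418 = 23.443 mm
δ ≥ δ_solid → spring goes solid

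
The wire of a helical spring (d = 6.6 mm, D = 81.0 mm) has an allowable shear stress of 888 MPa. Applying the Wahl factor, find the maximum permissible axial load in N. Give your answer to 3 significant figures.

1110 N

C = D/d = 81.0/6.6 = 12.2727
K_W = (4C−1)/(4C−4) + 0.615/C = 48.091/45.091 + 0.0501 = 1.1166
τ_max = K·8FD/(πd³) → F_max = τ_allow·πd³/(8DK)
F_max = 888·π·6.6³/(8·81.0·1.1166) = 8.0204e+05/723.58 = 1108.4 N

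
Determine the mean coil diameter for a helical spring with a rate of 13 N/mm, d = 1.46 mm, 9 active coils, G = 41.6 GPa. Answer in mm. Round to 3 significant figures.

D = (Gd⁴/(8N_a·k))^(1/3) = (41.6×10³·1.46⁴/(8·9·13))^(1/3)
  = (201.943)^(1/3) = 5.8669 mm

5.87 mm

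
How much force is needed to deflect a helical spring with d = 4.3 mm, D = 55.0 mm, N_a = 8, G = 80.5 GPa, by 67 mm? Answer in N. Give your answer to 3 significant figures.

173 N

k = Gd⁴/(8D³N_a) = (80.5×10³)(4.3⁴)/(8·55.0³·8) = 2.5846 N/mm
F = k·δ = 2.5846 × 67 = 173.17 N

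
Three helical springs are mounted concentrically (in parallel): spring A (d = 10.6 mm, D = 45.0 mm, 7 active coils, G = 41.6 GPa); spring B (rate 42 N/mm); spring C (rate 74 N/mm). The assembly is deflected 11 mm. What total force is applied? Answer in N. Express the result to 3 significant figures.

k_A = Gd⁴/(8D³N_a) = (41.6×10³)(10.6⁴)/(8·45.0³·7) = 102.92 N/mm
Parallel: k_eq = 102.92 + 42 + 74 = 218.92 N/mm
F = k_eq·δ = 218.92·11 = 2408.1 N

2410 N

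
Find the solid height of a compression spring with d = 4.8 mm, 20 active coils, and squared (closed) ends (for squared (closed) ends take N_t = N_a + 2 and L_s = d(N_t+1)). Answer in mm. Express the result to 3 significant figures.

squared (closed) ends: N_t = N_a + 2 = 20 + 2 = 22
L_s = d·(N_t+1) = 4.8 × 23 = 110.4 mm

110 mm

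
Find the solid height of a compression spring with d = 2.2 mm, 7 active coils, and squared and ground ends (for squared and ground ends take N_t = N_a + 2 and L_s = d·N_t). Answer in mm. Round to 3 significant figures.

squared and ground ends: N_t = N_a + 2 = 7 + 2 = 9
L_s = d·N_t = 2.2 × 9 = 19.8 mm

19.8 mm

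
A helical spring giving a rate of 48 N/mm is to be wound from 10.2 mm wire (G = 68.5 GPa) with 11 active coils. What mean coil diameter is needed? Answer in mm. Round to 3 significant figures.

56.0 mm

D = (Gd⁴/(8N_a·k))^(1/3) = (68.5×10³·10.2⁴/(8·11·48))^(1/3)
  = (175536)^(1/3) = 55.9915 mm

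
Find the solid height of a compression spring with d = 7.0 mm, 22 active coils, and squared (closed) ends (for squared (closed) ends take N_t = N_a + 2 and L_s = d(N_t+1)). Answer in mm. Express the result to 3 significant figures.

175 mm

squared (closed) ends: N_t = N_a + 2 = 22 + 2 = 24
L_s = d·(N_t+1) = 7.0 × 25 = 175 mm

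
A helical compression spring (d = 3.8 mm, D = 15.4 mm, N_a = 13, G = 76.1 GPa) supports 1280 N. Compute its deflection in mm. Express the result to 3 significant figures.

30.6 mm

k = Gd⁴/(8D³N_a) = (76.1×10³)(3.8⁴)/(8·15.4³·13) = 41.776 N/mm
δ = F/k = 1280 / 41.776 = 30.64 mm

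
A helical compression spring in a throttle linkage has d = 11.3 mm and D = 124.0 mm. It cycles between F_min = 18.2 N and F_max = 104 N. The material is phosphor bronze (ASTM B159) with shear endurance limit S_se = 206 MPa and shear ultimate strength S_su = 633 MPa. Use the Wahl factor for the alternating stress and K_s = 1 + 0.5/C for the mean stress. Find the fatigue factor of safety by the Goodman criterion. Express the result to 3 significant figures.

C = D/d = 124.0/11.3 = 10.9735; K_W = (4C−1)/(4C−4)+0.615/C = 1.1312; K_s = 1+0.5/C = 1.0456
F_a = (F_max−F_min)/2 = 42.9 N; F_m = (F_max+F_min)/2 = 61.1 N
τ_a = K_W·8F_aD/(πd³) = 1.1312 × 9.3882 = 10.62 MPa
τ_m = K_s·8F_mD/(πd³) = 1.0456 × 13.371 = 13.98 MPa
Goodman: 1/n_f = τ_a/S_se + τ_m/S_su = 10.62/206 + 13.98/633 = 0.05156 + 0.02209 = 0.073641
n_f = 1/0.073641 = 13.58

13.6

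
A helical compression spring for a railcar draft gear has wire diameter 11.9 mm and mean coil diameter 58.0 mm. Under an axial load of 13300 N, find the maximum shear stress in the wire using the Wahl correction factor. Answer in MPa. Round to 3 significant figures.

Spring index C = D/d = 58.0/11.9 = 4.8739
K_W = (4C−1)/(4C−4) + 0.615/C = 18.496/15.496 + 0.1262 = 1.3198
τ₀ = 8FD/(πd³) = 8·13300·58.0/(π·11.9³) = 6.1712e+06/5294.1 = 1165.7 MPa
τ_max = K·τ₀ = 1.3198 × 1165.7 = 1538.4 MPa

1540 MPa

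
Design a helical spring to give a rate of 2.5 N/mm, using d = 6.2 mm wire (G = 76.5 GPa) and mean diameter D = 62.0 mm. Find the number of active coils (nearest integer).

24

N_a = Gd⁴/(8D³k) = (76.5×10³ × 6.2⁴)/(8 × 62.0³ × 2.5)
    = 1.13039e+08 / 4.76656e+06 = 23.71 → 24 coils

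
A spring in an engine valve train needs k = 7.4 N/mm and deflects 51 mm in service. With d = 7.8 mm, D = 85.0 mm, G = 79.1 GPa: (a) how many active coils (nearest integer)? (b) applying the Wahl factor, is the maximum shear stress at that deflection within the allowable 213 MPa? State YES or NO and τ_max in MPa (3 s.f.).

N_a = Gd⁴/(8D³k) = (79.1×10³)(7.8⁴)/(8·85.0³·7.4) = 8.053 → N_a = 8
Actual rate k = Gd⁴/(8D³·8) = 7.4493 N/mm
Working load F = kδ = 7.4493·51 = 379.92 N
C = 85.0/7.8 = 10.8974; K_W = (4C−1)/(4C−4)+0.615/C = 1.1322
τ_max = K_W·8FD/(πd³) = 1.1322·173.29 = 196.2 MPa
τ_max ≤ 213 MPa → acceptable

(a) 8 coils; (b) YES, τ_max = 196 MPa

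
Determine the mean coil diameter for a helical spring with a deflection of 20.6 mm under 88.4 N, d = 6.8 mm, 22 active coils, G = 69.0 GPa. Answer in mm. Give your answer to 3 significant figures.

58.0 mm

Required rate k = F/δ = 88.4/20.6 = 4.2913 N/mm
D = (Gd⁴/(8N_a·k))^(1/3) = (69.0×10³·6.8⁴/(8·22·4.2913))^(1/3)
  = (195338)^(1/3) = 58.0224 mm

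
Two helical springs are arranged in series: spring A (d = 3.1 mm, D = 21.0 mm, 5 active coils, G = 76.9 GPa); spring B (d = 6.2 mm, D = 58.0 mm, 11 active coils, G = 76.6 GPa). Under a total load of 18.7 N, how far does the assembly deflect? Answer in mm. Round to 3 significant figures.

k_A = Gd⁴/(8D³N_a) = (76.9×10³)(3.1⁴)/(8·21.0³·5) = 19.171 N/mm
k_B = Gd⁴/(8D³N_a) = (76.6×10³)(6.2⁴)/(8·58.0³·11) = 6.5922 N/mm
Series: 1/k_eq = 1/19.171 + 1/6.5922 = 0.20386; k_eq = 4.9054 N/mm
δ = F/k_eq = 18.7/4.9054 = 3.8121 mm

3.81 mm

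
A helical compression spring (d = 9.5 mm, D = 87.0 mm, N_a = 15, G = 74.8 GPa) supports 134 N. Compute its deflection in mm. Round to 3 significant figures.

17.4 mm

k = Gd⁴/(8D³N_a) = (74.8×10³)(9.5⁴)/(8·87.0³·15) = 7.71 N/mm
δ = F/k = 134 / 7.71 = 17.38 mm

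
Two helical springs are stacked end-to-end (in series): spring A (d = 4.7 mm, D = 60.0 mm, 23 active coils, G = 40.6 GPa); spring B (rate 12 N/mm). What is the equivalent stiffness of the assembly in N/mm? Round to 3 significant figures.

0.479 N/mm

k_A = Gd⁴/(8D³N_a) = (40.6×10³)(4.7⁴)/(8·60.0³·23) = 0.49848 N/mm
Series: 1/k_eq = 1/0.49848 + 1/12 = 2.0894; k_eq = 0.4786 N/mm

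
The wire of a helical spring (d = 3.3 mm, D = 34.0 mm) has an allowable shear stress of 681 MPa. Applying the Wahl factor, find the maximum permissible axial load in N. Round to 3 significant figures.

248 N

C = D/d = 34.0/3.3 = 10.3030
K_W = (4C−1)/(4C−4) + 0.615/C = 40.212/37.212 + 0.0597 = 1.1403
τ_max = K·8FD/(πd³) → F_max = τ_allow·πd³/(8DK)
F_max = 681·π·3.3³/(8·34.0·1.1403) = 76885/310.16 = 247.88 N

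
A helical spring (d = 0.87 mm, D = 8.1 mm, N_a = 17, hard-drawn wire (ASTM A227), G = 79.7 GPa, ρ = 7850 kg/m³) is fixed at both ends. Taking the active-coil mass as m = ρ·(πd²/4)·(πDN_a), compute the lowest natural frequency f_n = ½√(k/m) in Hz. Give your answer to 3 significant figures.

k = Gd⁴/(8D³N_a) = (79.7×10³)(0.87⁴)/(8·8.1³·17) = 0.63174 N/mm = 631.74 N/m
Wire length L = πDN_a = π·8.1·17 = 432.6 mm
m = ρ·(πd²/4)·L = 7850 × 0.59447×10⁻⁶ m² × 0.4326 m = 0.0020187 kg
f_n = ½√(k/m) = 0.5·√(631.74/0.0020187) = 0.5·√(3.1294e+05) = 279.7 Hz

280 Hz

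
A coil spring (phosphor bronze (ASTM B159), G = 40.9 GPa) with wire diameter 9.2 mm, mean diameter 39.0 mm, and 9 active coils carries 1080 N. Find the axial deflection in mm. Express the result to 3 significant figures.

k = Gd⁴/(8D³N_a) = (40.9×10³)(9.2⁴)/(8·39.0³·9) = 68.604 N/mm
δ = F/k = 1080 / 68.604 = 15.743 mm

15.7 mm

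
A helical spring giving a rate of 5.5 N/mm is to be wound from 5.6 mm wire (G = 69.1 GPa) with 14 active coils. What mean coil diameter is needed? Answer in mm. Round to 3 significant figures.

D = (Gd⁴/(8N_a·k))^(1/3) = (69.1×10³·5.6⁴/(8·14·5.5))^(1/3)
  = (110319)^(1/3) = 47.9604 mm

48.0 mm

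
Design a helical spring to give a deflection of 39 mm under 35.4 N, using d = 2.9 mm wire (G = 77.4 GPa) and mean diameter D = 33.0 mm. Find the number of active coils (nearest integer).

Required rate k = F/δ = 35.4/39 = 0.90769 N/mm
N_a = Gd⁴/(8D³k) = (77.4×10³ × 2.9⁴)/(8 × 33.0³ × 0.90769)
    = 5.47435e+06 / 260958 = 20.98 → 21 coils

21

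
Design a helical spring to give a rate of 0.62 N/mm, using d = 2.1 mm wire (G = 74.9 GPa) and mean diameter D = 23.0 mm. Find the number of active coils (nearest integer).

24

N_a = Gd⁴/(8D³k) = (74.9×10³ × 2.1⁴)/(8 × 23.0³ × 0.62)
    = 1.45666e+06 / 60348.3 = 24.14 → 24 coils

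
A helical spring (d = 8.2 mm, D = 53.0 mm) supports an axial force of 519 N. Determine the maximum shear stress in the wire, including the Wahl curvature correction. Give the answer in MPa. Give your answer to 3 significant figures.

157 MPa

Spring index C = D/d = 53.0/8.2 = 6.4634
K_W = (4C−1)/(4C−4) + 0.615/C = 24.854/21.854 + 0.0952 = 1.2324
τ₀ = 8FD/(πd³) = 8·519·53.0/(π·8.2³) = 220056/1732.2 = 127.04 MPa
τ_max = K·τ₀ = 1.2324 × 127.04 = 156.57 MPa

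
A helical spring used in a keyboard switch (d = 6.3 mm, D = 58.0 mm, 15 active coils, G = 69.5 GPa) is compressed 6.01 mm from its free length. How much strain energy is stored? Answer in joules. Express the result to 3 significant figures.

k = Gd⁴/(8D³N_a) = (69.5×10³)(6.3⁴)/(8·58.0³·15) = 4.6761 N/mm
U = ½kδ² = 0.5 × 4.6761 × 6.01² = 84.45 N·mm = 0.08445 J

0.0845 J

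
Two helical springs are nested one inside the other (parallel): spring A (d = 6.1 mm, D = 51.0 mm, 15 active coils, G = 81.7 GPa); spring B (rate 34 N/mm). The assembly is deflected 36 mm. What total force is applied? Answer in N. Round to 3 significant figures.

k_A = Gd⁴/(8D³N_a) = (81.7×10³)(6.1⁴)/(8·51.0³·15) = 7.1064 N/mm
Parallel: k_eq = 7.1064 + 34 = 41.106 N/mm
F = k_eq·δ = 41.106·36 = 1479.8 N

1480 N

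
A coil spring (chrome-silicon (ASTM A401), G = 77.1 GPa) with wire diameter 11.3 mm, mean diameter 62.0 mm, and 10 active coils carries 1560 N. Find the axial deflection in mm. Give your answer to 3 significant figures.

k = Gd⁴/(8D³N_a) = (77.1×10³)(11.3⁴)/(8·62.0³·10) = 65.933 N/mm
δ = F/k = 1560 / 65.933 = 23.66 mm

23.7 mm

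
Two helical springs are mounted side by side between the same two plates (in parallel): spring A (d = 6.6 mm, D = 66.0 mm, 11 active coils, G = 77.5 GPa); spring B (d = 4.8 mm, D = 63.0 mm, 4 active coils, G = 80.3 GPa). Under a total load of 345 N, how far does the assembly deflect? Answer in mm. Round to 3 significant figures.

k_A = Gd⁴/(8D³N_a) = (77.5×10³)(6.6⁴)/(8·66.0³·11) = 5.8125 N/mm
k_B = Gd⁴/(8D³N_a) = (80.3×10³)(4.8⁴)/(8·63.0³·4) = 5.3273 N/mm
Parallel: k_eq = 5.8125 + 5.3273 = 11.14 N/mm
δ = F/k_eq = 345/11.14 = 30.97 mm

31.0 mm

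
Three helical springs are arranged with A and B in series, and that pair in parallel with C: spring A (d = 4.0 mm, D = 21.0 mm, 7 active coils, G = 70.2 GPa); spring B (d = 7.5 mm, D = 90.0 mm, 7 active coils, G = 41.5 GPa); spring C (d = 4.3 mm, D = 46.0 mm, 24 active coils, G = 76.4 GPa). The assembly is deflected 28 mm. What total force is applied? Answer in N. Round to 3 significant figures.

k_A = Gd⁴/(8D³N_a) = (70.2×10³)(4.0⁴)/(8·21.0³·7) = 34.652 N/mm
k_B = Gd⁴/(8D³N_a) = (41.5×10³)(7.5⁴)/(8·90.0³·7) = 3.2165 N/mm
k_C = Gd⁴/(8D³N_a) = (76.4×10³)(4.3⁴)/(8·46.0³·24) = 1.3976 N/mm
Springs A,B series: k_AB = 1/(1/34.652+1/3.2165) = 2.9433 N/mm; parallel with C: k_eq = 2.9433+1.3976 = 4.3409 N/mm
F = k_eq·δ = 4.3409·28 = 121.54 N

122 N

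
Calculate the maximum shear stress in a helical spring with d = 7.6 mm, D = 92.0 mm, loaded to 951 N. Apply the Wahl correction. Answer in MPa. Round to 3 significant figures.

Spring index C = D/d = 92.0/7.6 = 12.1053
K_W = (4C−1)/(4C−4) + 0.615/C = 47.421/44.421 + 0.0508 = 1.1183
τ₀ = 8FD/(πd³) = 8·951·92.0/(π·7.6³) = 699936/1379.1 = 507.54 MPa
τ_max = K·τ₀ = 1.1183 × 507.54 = 567.6 MPa

568 MPa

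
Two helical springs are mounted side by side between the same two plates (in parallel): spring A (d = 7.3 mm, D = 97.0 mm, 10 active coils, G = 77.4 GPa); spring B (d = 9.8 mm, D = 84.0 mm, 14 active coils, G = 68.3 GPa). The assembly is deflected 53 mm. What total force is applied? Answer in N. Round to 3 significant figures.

663 N

k_A = Gd⁴/(8D³N_a) = (77.4×10³)(7.3⁴)/(8·97.0³·10) = 3.0104 N/mm
k_B = Gd⁴/(8D³N_a) = (68.3×10³)(9.8⁴)/(8·84.0³·14) = 9.4901 N/mm
Parallel: k_eq = 3.0104 + 9.4901 = 12.5 N/mm
F = k_eq·δ = 12.5·53 = 662.53 N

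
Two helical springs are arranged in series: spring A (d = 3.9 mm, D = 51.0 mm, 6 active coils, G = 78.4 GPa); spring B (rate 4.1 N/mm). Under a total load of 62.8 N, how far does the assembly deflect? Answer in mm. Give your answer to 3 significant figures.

k_A = Gd⁴/(8D³N_a) = (78.4×10³)(3.9⁴)/(8·51.0³·6) = 2.8485 N/mm
Series: 1/k_eq = 1/2.8485 + 1/4.1 = 0.59496; k_eq = 1.6808 N/mm
δ = F/k_eq = 62.8/1.6808 = 37.363 mm

37.4 mm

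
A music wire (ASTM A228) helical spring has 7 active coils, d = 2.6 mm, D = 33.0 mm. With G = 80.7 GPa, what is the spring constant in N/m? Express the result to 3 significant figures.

1830 N/m

k = Gd⁴/(8D³N_a) = (80.7×10³ × 2.6⁴) / (8 × 33.0³ × 7)
  = 3.6878e+06 / 2.01247e+06 = 1.8325 N/mm = 1832.5 N/m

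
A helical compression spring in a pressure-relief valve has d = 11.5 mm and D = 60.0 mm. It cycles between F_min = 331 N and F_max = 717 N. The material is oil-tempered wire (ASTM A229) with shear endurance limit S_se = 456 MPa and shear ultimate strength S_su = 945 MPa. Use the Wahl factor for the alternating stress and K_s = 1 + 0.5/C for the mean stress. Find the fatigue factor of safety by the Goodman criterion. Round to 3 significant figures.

C = D/d = 60.0/11.5 = 5.2174; K_W = (4C−1)/(4C−4)+0.615/C = 1.2957; K_s = 1+0.5/C = 1.0958
F_a = (F_max−F_min)/2 = 193 N; F_m = (F_max+F_min)/2 = 524 N
τ_a = K_W·8F_aD/(πd³) = 1.2957 × 19.389 = 25.123 MPa
τ_m = K_s·8F_mD/(πd³) = 1.0958 × 52.642 = 57.686 MPa
Goodman: 1/n_f = τ_a/S_se + τ_m/S_su = 25.123/456 + 57.686/945 = 0.05509 + 0.06104 = 0.11614
n_f = 1/0.11614 = 8.611

8.61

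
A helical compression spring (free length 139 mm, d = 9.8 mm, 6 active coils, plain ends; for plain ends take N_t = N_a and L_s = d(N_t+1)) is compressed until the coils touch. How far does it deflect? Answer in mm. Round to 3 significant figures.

N_t = 6; L_s = 9.8·7 = 68.6 mm
δ_solid = L₀ − L_s = 139 − 68.6 = 70.4 mm

70.4 mm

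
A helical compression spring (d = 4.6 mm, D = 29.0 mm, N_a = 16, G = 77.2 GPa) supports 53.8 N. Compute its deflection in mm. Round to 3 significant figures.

k = Gd⁴/(8D³N_a) = (77.2×10³)(4.6⁴)/(8·29.0³·16) = 11.072 N/mm
δ = F/k = 53.8 / 11.072 = 4.8589 mm

4.86 mm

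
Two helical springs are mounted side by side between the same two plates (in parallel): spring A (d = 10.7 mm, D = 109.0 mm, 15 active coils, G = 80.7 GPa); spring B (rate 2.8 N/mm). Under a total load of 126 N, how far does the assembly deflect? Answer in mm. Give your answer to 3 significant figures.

k_A = Gd⁴/(8D³N_a) = (80.7×10³)(10.7⁴)/(8·109.0³·15) = 6.8069 N/mm
Parallel: k_eq = 6.8069 + 2.8 = 9.6069 N/mm
δ = F/k_eq = 126/9.6069 = 13.116 mm

13.1 mm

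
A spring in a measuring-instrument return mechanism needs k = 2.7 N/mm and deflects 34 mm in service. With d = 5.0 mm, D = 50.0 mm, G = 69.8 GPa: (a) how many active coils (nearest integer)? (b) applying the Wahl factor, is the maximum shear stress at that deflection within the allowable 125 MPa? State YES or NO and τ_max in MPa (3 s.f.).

(a) 16 coils; (b) YES, τ_max = 108 MPa

N_a = Gd⁴/(8D³k) = (69.8×10³)(5.0⁴)/(8·50.0³·2.7) = 16.16 → N_a = 16
Actual rate k = Gd⁴/(8D³·16) = 2.7266 N/mm
Working load F = kδ = 2.7266·34 = 92.703 N
C = 50.0/5.0 = 10.0000; K_W = (4C−1)/(4C−4)+0.615/C = 1.1448
τ_max = K_W·8FD/(πd³) = 1.1448·94.427 = 108.1 MPa
τ_max ≤ 125 MPa → acceptable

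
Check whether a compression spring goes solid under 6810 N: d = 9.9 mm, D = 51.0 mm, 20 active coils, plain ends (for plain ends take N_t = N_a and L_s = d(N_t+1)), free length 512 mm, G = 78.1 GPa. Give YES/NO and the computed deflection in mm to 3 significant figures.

k = Gd⁴/(8D³N_a) = (78.1×10³)(9.9⁴)/(8·51.0³·20) = 35.348 N/mm
N_t = 20; L_s = 9.9·21 = 207.9 mm; δ_solid = L₀ − L_s = 512 − 207.9 = 304.1 mm
δ = F/k = 6810/35.348 = 192.66 mm
δ < δ_solid → spring does not go solid

NO, δ = 193 mm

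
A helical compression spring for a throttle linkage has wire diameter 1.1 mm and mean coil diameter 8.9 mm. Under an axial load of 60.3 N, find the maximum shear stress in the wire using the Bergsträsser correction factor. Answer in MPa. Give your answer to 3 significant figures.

1200 MPa

Spring index C = D/d = 8.9/1.1 = 8.0909
K_B = (4C+2)/(4C−3) = 34.364/29.364 = 1.1703
τ₀ = 8FD/(πd³) = 8·60.3·8.9/(π·1.1³) = 4293.36/4.1815 = 1026.8 MPa
τ_max = K·τ₀ = 1.1703 × 1026.8 = 1201.6 MPa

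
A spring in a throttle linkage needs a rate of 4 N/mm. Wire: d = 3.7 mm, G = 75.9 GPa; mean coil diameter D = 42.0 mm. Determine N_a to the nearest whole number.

N_a = Gd⁴/(8D³k) = (75.9×10³ × 3.7⁴)/(8 × 42.0³ × 4)
    = 1.42249e+07 / 2.37082e+06 = 6 → 6 coils

6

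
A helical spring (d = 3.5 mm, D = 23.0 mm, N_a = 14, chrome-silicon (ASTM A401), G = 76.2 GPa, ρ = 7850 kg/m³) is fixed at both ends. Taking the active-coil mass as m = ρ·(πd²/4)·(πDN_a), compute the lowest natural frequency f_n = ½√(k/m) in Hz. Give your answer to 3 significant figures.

166 Hz

k = Gd⁴/(8D³N_a) = (76.2×10³)(3.5⁴)/(8·23.0³·14) = 8.3912 N/mm = 8391.2 N/m
Wire length L = πDN_a = π·23.0·14 = 1011.6 mm
m = ρ·(πd²/4)·L = 7850 × 9.6211×10⁻⁶ m² × 1.0116 m = 0.076401 kg
f_n = ½√(k/m) = 0.5·√(8391.2/0.076401) = 0.5·√(1.0983e+05) = 165.7 Hz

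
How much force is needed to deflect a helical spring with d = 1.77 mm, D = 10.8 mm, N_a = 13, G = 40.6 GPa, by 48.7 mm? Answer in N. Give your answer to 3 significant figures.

k = Gd⁴/(8D³N_a) = (40.6×10³)(1.77⁴)/(8·10.8³·13) = 3.0417 N/mm
F = k·δ = 3.0417 × 48.7 = 148.13 N

148 N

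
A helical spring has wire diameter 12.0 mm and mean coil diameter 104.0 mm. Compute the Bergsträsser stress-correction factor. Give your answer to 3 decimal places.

1.158

C = D/d = 104.0/12.0 = 8.6667
K_B = (4C+2)/(4C−3) = 36.667/31.667 = 1.1579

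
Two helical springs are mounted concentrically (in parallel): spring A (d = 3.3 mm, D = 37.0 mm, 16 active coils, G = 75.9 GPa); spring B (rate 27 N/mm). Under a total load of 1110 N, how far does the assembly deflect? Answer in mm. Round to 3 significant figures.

k_A = Gd⁴/(8D³N_a) = (75.9×10³)(3.3⁴)/(8·37.0³·16) = 1.3883 N/mm
Parallel: k_eq = 1.3883 + 27 = 28.388 N/mm
δ = F/k_eq = 1110/28.388 = 39.101 mm

39.1 mm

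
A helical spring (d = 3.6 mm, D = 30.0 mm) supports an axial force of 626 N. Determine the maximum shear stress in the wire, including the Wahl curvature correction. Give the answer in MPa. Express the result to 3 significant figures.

Spring index C = D/d = 30.0/3.6 = 8.3333
K_W = (4C−1)/(4C−4) + 0.615/C = 32.333/29.333 + 0.0738 = 1.1761
τ₀ = 8FD/(πd³) = 8·626·30.0/(π·3.6³) = 150240/146.57 = 1025 MPa
τ_max = K·τ₀ = 1.1761 × 1025 = 1205.5 MPa

1210 MPa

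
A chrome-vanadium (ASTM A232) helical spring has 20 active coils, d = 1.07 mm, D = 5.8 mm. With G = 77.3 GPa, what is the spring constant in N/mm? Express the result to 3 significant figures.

3.25 N/mm

k = Gd⁴/(8D³N_a) = (77.3×10³ × 1.07⁴) / (8 × 5.8³ × 20)
  = 101325 / 31217.9 = 3.2457 N/mm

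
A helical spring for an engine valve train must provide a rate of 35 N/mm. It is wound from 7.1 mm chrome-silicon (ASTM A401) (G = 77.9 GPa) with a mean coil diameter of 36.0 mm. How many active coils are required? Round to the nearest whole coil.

15

N_a = Gd⁴/(8D³k) = (77.9×10³ × 7.1⁴)/(8 × 36.0³ × 35)
    = 1.97957e+08 / 1.30637e+07 = 15.15 → 15 coils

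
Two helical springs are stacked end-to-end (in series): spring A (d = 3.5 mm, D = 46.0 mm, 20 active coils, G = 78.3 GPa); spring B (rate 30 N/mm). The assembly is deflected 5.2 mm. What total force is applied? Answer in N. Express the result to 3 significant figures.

k_A = Gd⁴/(8D³N_a) = (78.3×10³)(3.5⁴)/(8·46.0³·20) = 0.75447 N/mm
Series: 1/k_eq = 1/0.75447 + 1/30 = 1.3588; k_eq = 0.73596 N/mm
F = k_eq·δ = 0.73596·5.2 = 3.827 N

3.83 N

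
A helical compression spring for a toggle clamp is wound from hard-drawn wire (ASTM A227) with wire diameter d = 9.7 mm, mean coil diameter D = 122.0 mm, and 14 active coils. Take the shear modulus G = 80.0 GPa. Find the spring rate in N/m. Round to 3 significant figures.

k = Gd⁴/(8D³N_a) = (80.0×10³ × 9.7⁴) / (8 × 122.0³ × 14)
  = 7.08234e+08 / 2.03375e+08 = 3.4824 N/mm = 3482.4 N/m

3480 N/m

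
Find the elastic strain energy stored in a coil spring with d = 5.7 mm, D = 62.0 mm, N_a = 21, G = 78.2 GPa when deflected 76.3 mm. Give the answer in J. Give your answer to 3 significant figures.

6.00 J

k = Gd⁴/(8D³N_a) = (78.2×10³)(5.7⁴)/(8·62.0³·21) = 2.0617 N/mm
U = ½kδ² = 0.5 × 2.0617 × 76.3² = 6001.2 N·mm = 6.0012 J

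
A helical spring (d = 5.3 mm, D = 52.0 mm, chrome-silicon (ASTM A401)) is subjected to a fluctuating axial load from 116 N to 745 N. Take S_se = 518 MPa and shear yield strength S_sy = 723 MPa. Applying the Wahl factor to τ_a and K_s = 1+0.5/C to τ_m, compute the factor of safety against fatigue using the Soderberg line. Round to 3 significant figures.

0.850

C = D/d = 52.0/5.3 = 9.8113; K_W = (4C−1)/(4C−4)+0.615/C = 1.1478; K_s = 1+0.5/C = 1.0510
F_a = (F_max−F_min)/2 = 314.5 N; F_m = (F_max+F_min)/2 = 430.5 N
τ_a = K_W·8F_aD/(πd³) = 1.1478 × 279.73 = 321.07 MPa
τ_m = K_s·8F_mD/(πd³) = 1.0510 × 382.9 = 402.42 MPa
Soderberg: 1/n_f = τ_a/S_se + τ_m/S_sy = 321.07/518 + 402.42/723 = 0.61983 + 0.55659 = 1.1764
n_f = 1/1.1764 = 0.85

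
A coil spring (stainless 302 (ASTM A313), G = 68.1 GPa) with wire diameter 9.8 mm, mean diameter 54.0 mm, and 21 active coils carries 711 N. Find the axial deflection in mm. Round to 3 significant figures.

k = Gd⁴/(8D³N_a) = (68.1×10³)(9.8⁴)/(8·54.0³·21) = 23.744 N/mm
δ = F/k = 711 / 23.744 = 29.944 mm

29.9 mm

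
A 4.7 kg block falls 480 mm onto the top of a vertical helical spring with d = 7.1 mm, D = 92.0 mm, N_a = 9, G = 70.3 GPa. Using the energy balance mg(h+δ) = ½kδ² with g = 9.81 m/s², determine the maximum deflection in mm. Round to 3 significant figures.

133 mm

k = Gd⁴/(8D³N_a) = (70.3×10³)(7.1⁴)/(8·92.0³·9) = 3.1863 N/mm
W = mg = 4.7 × 9.81 = 46.107 N
½kδ² − Wδ − Wh = 0 → δ = (W + √(W² + 2kWh))/k
δ = (46.107 + √(2125.9 + 141036))/3.1863 = (46.107 + 378.37)/3.1863 = 133.22 mm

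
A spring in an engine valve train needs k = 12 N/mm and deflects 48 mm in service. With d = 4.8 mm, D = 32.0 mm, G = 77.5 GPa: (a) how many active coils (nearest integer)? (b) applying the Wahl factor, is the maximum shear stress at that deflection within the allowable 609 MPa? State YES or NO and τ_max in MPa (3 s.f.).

(a) 13 coils; (b) YES, τ_max = 523 MPa

N_a = Gd⁴/(8D³k) = (77.5×10³)(4.8⁴)/(8·32.0³·12) = 13.08 → N_a = 13
Actual rate k = Gd⁴/(8D³·13) = 12.072 N/mm
Working load F = kδ = 12.072·48 = 579.46 N
C = 32.0/4.8 = 6.6667; K_W = (4C−1)/(4C−4)+0.615/C = 1.2246
τ_max = K_W·8FD/(πd³) = 1.2246·426.96 = 522.86 MPa
τ_max ≤ 609 MPa → acceptable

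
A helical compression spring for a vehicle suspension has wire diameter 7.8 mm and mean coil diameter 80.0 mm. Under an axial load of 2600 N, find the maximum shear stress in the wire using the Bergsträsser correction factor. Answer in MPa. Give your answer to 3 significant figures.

Spring index C = D/d = 80.0/7.8 = 10.2564
K_B = (4C+2)/(4C−3) = 43.026/38.026 = 1.1315
τ₀ = 8FD/(πd³) = 8·2600·80.0/(π·7.8³) = 1.664e+06/1490.8 = 1116.1 MPa
τ_max = K·τ₀ = 1.1315 × 1116.1 = 1262.9 MPa

1260 MPa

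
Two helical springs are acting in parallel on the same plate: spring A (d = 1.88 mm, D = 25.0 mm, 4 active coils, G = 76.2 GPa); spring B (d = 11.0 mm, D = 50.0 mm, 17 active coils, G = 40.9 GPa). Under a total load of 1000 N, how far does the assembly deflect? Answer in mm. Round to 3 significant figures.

k_A = Gd⁴/(8D³N_a) = (76.2×10³)(1.88⁴)/(8·25.0³·4) = 1.9038 N/mm
k_B = Gd⁴/(8D³N_a) = (40.9×10³)(11.0⁴)/(8·50.0³·17) = 35.225 N/mm
Parallel: k_eq = 1.9038 + 35.225 = 37.128 N/mm
δ = F/k_eq = 1000/37.128 = 26.934 mm

26.9 mm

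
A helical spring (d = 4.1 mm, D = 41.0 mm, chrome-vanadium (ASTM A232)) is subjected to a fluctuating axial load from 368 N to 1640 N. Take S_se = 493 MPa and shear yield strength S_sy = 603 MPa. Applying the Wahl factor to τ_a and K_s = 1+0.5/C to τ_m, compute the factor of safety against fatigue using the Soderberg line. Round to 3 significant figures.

C = D/d = 41.0/4.1 = 10.0000; K_W = (4C−1)/(4C−4)+0.615/C = 1.1448; K_s = 1+0.5/C = 1.0500
F_a = (F_max−F_min)/2 = 636 N; F_m = (F_max+F_min)/2 = 1004 N
τ_a = K_W·8F_aD/(πd³) = 1.1448 × 963.45 = 1103 MPa
τ_m = K_s·8F_mD/(πd³) = 1.0500 × 1520.9 = 1597 MPa
Soderberg: 1/n_f = τ_a/S_se + τ_m/S_sy = 1103/493 + 1597/603 = 2.23730 + 2.64837 = 4.8857
n_f = 1/4.8857 = 0.2047

0.205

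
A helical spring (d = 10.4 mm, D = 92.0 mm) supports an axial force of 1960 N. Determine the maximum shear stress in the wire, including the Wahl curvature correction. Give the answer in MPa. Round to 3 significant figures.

Spring index C = D/d = 92.0/10.4 = 8.8462
K_W = (4C−1)/(4C−4) + 0.615/C = 34.385/31.385 + 0.0695 = 1.1651
τ₀ = 8FD/(πd³) = 8·1960·92.0/(π·10.4³) = 1.44256e+06/3533.9 = 408.21 MPa
τ_max = K·τ₀ = 1.1651 × 408.21 = 475.61 MPa

476 MPa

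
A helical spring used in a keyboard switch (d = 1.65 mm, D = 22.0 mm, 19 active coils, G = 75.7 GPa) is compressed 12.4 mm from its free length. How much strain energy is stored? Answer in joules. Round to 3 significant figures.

k = Gd⁴/(8D³N_a) = (75.7×10³)(1.65⁴)/(8·22.0³·19) = 0.34667 N/mm
U = ½kδ² = 0.5 × 0.34667 × 12.4² = 26.652 N·mm = 0.026652 J

0.0267 J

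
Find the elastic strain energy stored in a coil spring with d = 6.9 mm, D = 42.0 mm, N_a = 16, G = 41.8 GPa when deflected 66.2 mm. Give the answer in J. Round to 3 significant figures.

21.9 J

k = Gd⁴/(8D³N_a) = (41.8×10³)(6.9⁴)/(8·42.0³·16) = 9.9911 N/mm
U = ½kδ² = 0.5 × 9.9911 × 66.2² = 21893 N·mm = 21.893 J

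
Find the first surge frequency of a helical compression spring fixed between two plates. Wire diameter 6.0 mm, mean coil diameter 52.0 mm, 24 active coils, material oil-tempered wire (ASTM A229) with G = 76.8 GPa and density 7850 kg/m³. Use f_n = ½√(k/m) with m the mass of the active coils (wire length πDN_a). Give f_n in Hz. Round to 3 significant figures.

32.5 Hz

k = Gd⁴/(8D³N_a) = (76.8×10³)(6.0⁴)/(8·52.0³·24) = 3.6868 N/mm = 3686.8 N/m
Wire length L = πDN_a = π·52.0·24 = 3920.7 mm
m = ρ·(πd²/4)·L = 7850 × 28.274×10⁻⁶ m² × 3.9207 m = 0.87021 kg
f_n = ½√(k/m) = 0.5·√(3686.8/0.87021) = 0.5·√(4236.7) = 32.545 Hz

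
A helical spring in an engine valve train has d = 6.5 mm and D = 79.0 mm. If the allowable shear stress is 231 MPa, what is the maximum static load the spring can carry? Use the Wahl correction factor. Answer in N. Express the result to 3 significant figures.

C = D/d = 79.0/6.5 = 12.1538
K_W = (4C−1)/(4C−4) + 0.615/C = 47.615/44.615 + 0.0506 = 1.1178
τ_max = K·8FD/(πd³) → F_max = τ_allow·πd³/(8DK)
F_max = 231·π·6.5³/(8·79.0·1.1178) = 1.993e+05/706.48 = 282.1 N

282 N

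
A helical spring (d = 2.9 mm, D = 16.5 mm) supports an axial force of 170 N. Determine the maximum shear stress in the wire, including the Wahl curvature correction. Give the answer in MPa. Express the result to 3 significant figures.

371 MPa

Spring index C = D/d = 16.5/2.9 = 5.6897
K_W = (4C−1)/(4C−4) + 0.615/C = 21.759/18.759 + 0.1081 = 1.2680
τ₀ = 8FD/(πd³) = 8·170·16.5/(π·2.9³) = 22440/76.62 = 292.87 MPa
τ_max = K·τ₀ = 1.2680 × 292.87 = 371.37 MPa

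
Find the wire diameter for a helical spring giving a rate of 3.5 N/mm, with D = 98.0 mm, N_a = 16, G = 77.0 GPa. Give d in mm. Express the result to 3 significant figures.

8.60 mm

d = (8D³N_a·k / G)^(1/4) = (8·98.0³·16·3.5 / (77.0×10³))^0.25
  = (5476)^0.25 = 8.6023 mm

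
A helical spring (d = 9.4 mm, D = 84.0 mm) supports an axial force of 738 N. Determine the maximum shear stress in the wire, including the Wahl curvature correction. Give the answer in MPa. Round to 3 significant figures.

221 MPa

Spring index C = D/d = 84.0/9.4 = 8.9362
K_W = (4C−1)/(4C−4) + 0.615/C = 34.745/31.745 + 0.0688 = 1.1633
τ₀ = 8FD/(πd³) = 8·738·84.0/(π·9.4³) = 495936/2609.4 = 190.06 MPa
τ_max = K·τ₀ = 1.1633 × 190.06 = 221.1 MPa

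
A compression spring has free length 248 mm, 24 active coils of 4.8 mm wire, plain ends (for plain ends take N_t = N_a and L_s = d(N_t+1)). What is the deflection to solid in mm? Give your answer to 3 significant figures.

N_t = 24; L_s = 4.8·25 = 120 mm
δ_solid = L₀ − L_s = 248 − 120 = 128 mm

128 mm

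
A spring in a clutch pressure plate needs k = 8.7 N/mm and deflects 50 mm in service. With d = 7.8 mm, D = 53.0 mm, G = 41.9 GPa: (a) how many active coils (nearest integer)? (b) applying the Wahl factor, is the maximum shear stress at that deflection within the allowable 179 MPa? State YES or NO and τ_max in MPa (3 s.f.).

N_a = Gd⁴/(8D³k) = (41.9×10³)(7.8⁴)/(8·53.0³·8.7) = 14.97 → N_a = 15
Actual rate k = Gd⁴/(8D³·15) = 8.6813 N/mm
Working load F = kδ = 8.6813·50 = 434.06 N
C = 53.0/7.8 = 6.7949; K_W = (4C−1)/(4C−4)+0.615/C = 1.2199
τ_max = K_W·8FD/(πd³) = 1.2199·123.45 = 150.6 MPa
τ_max ≤ 179 MPa → acceptable

(a) 15 coils; (b) YES, τ_max = 151 MPa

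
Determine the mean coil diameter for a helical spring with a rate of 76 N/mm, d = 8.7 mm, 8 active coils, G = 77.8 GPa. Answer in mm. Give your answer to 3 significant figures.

D = (Gd⁴/(8N_a·k))^(1/3) = (77.8×10³·8.7⁴/(8·8·76))^(1/3)
  = (91635.3)^(1/3) = 45.0839 mm

45.1 mm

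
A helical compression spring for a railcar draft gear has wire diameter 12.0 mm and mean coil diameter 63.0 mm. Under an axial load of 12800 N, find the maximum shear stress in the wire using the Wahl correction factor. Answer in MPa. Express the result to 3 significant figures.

Spring index C = D/d = 63.0/12.0 = 5.2500
K_W = (4C−1)/(4C−4) + 0.615/C = 20.000/17.000 + 0.1171 = 1.2936
τ₀ = 8FD/(πd³) = 8·12800·63.0/(π·12.0³) = 6.4512e+06/5428.7 = 1188.4 MPa
τ_max = K·τ₀ = 1.2936 × 1188.4 = 1537.3 MPa

1540 MPa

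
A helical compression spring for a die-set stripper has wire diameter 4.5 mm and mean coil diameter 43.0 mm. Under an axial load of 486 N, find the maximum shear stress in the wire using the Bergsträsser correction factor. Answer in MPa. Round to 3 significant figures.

667 MPa

Spring index C = D/d = 43.0/4.5 = 9.5556
K_B = (4C+2)/(4C−3) = 40.222/35.222 = 1.1420
τ₀ = 8FD/(πd³) = 8·486·43.0/(π·4.5³) = 167184/286.28 = 583.99 MPa
τ_max = K·τ₀ = 1.1420 × 583.99 = 666.89 MPa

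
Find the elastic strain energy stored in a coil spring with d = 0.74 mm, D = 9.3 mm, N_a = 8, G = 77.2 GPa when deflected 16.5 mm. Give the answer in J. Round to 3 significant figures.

k = Gd⁴/(8D³N_a) = (77.2×10³)(0.74⁴)/(8·9.3³·8) = 0.44969 N/mm
U = ½kδ² = 0.5 × 0.44969 × 16.5² = 61.214 N·mm = 0.061214 J

0.0612 J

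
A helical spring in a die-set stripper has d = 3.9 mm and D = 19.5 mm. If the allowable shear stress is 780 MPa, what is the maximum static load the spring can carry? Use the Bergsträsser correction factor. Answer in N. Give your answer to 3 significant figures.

C = D/d = 19.5/3.9 = 5.0000
K_B = (4C+2)/(4C−3) = 22.000/17.000 = 1.2941
τ_max = K·8FD/(πd³) → F_max = τ_allow·πd³/(8DK)
F_max = 780·π·3.9³/(8·19.5·1.2941) = 1.4536e+05/201.88 = 720.01 N

720 N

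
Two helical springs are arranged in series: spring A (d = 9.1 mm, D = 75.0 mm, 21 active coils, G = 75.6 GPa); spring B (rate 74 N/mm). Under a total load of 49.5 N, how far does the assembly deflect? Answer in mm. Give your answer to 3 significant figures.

7.44 mm

k_A = Gd⁴/(8D³N_a) = (75.6×10³)(9.1⁴)/(8·75.0³·21) = 7.3147 N/mm
Series: 1/k_eq = 1/7.3147 + 1/74 = 0.15023; k_eq = 6.6567 N/mm
δ = F/k_eq = 49.5/6.6567 = 7.4361 mm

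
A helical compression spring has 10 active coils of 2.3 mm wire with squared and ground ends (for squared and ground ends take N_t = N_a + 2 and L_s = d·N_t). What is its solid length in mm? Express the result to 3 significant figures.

squared and ground ends: N_t = N_a + 2 = 10 + 2 = 12
L_s = d·N_t = 2.3 × 12 = 27.6 mm

27.6 mm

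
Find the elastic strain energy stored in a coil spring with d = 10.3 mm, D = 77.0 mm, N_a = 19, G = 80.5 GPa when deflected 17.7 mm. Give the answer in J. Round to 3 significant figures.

k = Gd⁴/(8D³N_a) = (80.5×10³)(10.3⁴)/(8·77.0³·19) = 13.057 N/mm
U = ½kδ² = 0.5 × 13.057 × 17.7² = 2045.2 N·mm = 2.0452 J

2.05 J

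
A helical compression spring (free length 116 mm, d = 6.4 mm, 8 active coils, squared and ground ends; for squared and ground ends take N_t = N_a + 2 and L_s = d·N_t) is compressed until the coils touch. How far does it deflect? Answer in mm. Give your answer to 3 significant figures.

52.0 mm

N_t = 10; L_s = 6.4·10 = 64 mm
δ_solid = L₀ − L_s = 116 − 64 = 52 mm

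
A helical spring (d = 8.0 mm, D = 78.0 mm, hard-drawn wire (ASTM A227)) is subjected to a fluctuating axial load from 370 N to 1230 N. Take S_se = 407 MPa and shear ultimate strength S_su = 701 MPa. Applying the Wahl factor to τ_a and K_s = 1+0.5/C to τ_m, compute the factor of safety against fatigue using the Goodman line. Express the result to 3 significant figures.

1.07

C = D/d = 78.0/8.0 = 9.7500; K_W = (4C−1)/(4C−4)+0.615/C = 1.1488; K_s = 1+0.5/C = 1.0513
F_a = (F_max−F_min)/2 = 430 N; F_m = (F_max+F_min)/2 = 800 N
τ_a = K_W·8F_aD/(πd³) = 1.1488 × 166.81 = 191.63 MPa
τ_m = K_s·8F_mD/(πd³) = 1.0513 × 310.35 = 326.27 MPa
Goodman: 1/n_f = τ_a/S_se + τ_m/S_su = 191.63/407 + 326.27/701 = 0.47085 + 0.46543 = 0.93628
n_f = 1/0.93628 = 1.068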